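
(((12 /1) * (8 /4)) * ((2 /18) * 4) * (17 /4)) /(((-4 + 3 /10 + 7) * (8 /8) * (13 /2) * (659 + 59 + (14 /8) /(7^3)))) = 533120 /181118223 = 0.00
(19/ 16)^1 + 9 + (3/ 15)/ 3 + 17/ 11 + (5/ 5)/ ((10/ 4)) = 32207/ 2640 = 12.20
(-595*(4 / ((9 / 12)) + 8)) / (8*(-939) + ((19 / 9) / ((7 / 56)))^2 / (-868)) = 697221 / 660221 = 1.06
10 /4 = 5 /2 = 2.50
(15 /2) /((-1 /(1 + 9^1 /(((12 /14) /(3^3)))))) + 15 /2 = -8505 /4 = -2126.25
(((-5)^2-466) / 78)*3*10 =-169.62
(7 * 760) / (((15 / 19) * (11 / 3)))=20216 / 11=1837.82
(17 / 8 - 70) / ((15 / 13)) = -2353 / 40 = -58.82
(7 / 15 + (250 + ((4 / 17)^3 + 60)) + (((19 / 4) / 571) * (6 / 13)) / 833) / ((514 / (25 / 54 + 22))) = 20190058045249537 / 1487991458542680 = 13.57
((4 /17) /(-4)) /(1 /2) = -0.12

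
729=729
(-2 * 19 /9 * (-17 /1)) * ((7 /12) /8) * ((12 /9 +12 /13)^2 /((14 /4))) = 312664 /41067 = 7.61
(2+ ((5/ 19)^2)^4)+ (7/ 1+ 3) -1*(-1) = 220786710158/ 16983563041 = 13.00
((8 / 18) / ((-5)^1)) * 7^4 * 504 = -537824 / 5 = -107564.80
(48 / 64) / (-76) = -3 / 304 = -0.01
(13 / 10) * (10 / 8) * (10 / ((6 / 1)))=65 / 24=2.71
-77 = -77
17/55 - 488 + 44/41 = -1097323/2255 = -486.62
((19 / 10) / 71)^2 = 361 / 504100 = 0.00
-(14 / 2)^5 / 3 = -16807 / 3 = -5602.33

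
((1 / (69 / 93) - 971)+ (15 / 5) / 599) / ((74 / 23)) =-13358829 / 44326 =-301.38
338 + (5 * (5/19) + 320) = 12527/19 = 659.32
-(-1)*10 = 10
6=6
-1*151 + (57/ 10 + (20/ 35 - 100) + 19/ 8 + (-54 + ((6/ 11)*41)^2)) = 6904021/ 33880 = 203.78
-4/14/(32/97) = -97/112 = -0.87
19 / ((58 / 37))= 703 / 58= 12.12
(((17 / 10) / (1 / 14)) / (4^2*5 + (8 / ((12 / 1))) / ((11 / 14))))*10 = 3927 / 1334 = 2.94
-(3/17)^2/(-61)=9/17629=0.00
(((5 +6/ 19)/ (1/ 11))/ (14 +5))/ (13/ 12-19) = -13332/ 77615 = -0.17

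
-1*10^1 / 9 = -1.11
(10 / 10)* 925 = 925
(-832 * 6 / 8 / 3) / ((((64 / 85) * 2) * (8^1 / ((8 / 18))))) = -1105 / 144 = -7.67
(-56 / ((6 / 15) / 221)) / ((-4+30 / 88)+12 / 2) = -1361360 / 103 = -13217.09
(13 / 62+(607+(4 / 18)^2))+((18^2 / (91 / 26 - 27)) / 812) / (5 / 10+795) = 46292940915677 / 76232609082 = 607.26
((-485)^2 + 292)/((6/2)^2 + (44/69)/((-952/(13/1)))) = 3867660174/147655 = 26193.90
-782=-782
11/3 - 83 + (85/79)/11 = -206567/2607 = -79.24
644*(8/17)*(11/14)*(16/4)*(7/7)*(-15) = -242880/17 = -14287.06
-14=-14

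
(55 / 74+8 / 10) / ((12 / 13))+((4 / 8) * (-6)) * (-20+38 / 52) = 3433159 / 57720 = 59.48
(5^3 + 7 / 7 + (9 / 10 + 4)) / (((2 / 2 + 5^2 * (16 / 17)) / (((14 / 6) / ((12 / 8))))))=155771 / 18765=8.30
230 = 230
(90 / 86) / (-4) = -45 / 172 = -0.26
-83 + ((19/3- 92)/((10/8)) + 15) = -2048/15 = -136.53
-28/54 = -14/27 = -0.52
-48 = -48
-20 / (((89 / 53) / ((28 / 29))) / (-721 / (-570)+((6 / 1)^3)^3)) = -17049045124888 / 147117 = -115887661.69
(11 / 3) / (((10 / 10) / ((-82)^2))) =73964 / 3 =24654.67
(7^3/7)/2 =24.50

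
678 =678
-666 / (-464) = 333 / 232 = 1.44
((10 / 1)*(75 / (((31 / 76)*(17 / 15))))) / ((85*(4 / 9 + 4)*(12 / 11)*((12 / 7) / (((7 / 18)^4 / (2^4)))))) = 0.00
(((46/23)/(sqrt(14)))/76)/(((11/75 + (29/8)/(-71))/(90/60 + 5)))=69225 * sqrt(14)/541709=0.48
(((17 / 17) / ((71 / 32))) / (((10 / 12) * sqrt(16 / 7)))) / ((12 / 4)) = 16 * sqrt(7) / 355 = 0.12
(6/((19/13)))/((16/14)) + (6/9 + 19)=23.26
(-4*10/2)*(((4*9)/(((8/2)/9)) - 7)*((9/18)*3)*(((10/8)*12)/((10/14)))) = -46620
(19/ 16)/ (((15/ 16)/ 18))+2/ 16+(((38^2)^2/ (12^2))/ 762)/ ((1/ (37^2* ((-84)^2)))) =2797460509697/ 15240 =183560400.90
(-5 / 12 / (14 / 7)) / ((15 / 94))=-47 / 36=-1.31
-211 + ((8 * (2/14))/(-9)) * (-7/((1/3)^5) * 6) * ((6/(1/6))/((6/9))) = 69773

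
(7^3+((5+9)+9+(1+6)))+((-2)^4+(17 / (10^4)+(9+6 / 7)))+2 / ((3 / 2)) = 84040357 / 210000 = 400.19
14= 14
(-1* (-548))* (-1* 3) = -1644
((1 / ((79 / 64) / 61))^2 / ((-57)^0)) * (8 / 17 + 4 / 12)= 624889856 / 318291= 1963.27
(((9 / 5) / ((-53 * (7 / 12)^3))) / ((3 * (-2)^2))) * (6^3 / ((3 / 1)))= -93312 / 90895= -1.03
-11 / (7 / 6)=-66 / 7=-9.43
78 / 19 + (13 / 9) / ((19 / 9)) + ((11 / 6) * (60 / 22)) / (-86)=7731 / 1634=4.73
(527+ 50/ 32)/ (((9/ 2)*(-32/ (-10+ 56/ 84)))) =19733/ 576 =34.26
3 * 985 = 2955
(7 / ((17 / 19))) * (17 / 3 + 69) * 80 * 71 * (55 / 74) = 4653510400 / 1887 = 2466089.24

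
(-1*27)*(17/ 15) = -153/ 5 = -30.60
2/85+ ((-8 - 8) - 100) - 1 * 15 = -130.98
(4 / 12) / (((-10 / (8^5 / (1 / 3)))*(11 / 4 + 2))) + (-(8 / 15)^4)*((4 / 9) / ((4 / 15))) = -398209024 / 577125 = -689.99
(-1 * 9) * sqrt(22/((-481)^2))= -0.09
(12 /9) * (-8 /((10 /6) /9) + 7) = -724 /15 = -48.27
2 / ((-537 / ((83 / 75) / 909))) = -166 / 36609975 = -0.00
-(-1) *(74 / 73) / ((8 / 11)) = 407 / 292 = 1.39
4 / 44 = 0.09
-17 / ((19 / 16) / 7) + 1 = -1885 / 19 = -99.21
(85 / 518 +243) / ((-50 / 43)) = -5416237 / 25900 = -209.12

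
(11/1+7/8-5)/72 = 55/576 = 0.10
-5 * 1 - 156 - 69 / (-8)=-1219 / 8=-152.38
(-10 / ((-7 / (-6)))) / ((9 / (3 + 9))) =-80 / 7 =-11.43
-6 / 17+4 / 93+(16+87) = 162353 / 1581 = 102.69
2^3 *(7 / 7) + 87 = 95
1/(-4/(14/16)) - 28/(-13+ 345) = -805/2656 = -0.30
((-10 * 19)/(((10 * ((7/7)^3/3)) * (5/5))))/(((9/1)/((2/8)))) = -19/12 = -1.58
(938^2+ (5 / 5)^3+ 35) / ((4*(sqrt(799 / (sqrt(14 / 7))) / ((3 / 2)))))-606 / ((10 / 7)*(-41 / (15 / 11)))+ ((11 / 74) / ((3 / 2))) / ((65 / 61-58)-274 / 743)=1834126136426 / 130016076333+ 329955*2^(1 / 4)*sqrt(799) / 799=13895.68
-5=-5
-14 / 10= -7 / 5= -1.40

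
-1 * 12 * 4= -48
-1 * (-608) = 608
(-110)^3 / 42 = -665500 / 21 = -31690.48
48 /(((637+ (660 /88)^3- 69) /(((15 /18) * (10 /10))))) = 0.04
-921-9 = -930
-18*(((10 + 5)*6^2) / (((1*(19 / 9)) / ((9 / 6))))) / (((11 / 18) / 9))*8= -170061120 / 209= -813689.57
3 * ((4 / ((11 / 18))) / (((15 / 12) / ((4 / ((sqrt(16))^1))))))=864 / 55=15.71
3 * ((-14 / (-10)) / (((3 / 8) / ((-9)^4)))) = 367416 / 5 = 73483.20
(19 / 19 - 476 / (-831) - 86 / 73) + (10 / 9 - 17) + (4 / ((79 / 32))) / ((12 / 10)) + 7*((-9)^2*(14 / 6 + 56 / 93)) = 1650.28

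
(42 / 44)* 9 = 189 / 22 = 8.59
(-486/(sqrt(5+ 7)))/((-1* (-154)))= -81* sqrt(3)/154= -0.91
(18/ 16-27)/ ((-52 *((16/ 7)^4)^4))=6879216627907407/ 7673845534663173472256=0.00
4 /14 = 2 /7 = 0.29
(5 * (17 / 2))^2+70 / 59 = 426555 / 236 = 1807.44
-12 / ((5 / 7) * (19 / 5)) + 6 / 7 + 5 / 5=-341 / 133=-2.56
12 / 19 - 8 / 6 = -40 / 57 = -0.70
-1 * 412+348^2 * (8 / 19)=961004 / 19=50579.16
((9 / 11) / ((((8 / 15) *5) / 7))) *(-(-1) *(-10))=-945 / 44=-21.48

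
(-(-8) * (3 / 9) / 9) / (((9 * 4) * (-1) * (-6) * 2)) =1 / 1458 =0.00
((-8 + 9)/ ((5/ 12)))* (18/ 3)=72/ 5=14.40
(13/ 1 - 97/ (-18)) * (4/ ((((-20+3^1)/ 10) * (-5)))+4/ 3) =15226/ 459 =33.17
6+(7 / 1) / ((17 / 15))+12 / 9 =689 / 51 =13.51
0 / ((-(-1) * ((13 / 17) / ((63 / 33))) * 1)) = 0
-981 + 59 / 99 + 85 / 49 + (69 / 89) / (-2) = -845394169 / 863478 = -979.06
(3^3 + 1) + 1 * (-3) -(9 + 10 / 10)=15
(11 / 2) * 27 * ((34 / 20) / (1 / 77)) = 388773 / 20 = 19438.65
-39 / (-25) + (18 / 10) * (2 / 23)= 1.72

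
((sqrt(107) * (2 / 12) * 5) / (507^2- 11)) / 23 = 5 * sqrt(107) / 35471244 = 0.00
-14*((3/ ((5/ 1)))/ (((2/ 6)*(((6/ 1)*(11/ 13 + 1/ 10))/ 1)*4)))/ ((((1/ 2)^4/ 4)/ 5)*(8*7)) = -260/ 41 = -6.34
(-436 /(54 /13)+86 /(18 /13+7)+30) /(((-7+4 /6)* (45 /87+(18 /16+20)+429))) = 44179760 /1948688811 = 0.02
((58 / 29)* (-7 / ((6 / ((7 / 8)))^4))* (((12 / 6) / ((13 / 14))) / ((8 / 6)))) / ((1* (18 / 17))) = -2000033 / 207028224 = -0.01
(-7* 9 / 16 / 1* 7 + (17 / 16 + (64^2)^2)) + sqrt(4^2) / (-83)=16777189.45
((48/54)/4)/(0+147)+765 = 1012097/1323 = 765.00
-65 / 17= -3.82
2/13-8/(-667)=1438/8671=0.17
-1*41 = -41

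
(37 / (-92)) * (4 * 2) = -74 / 23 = -3.22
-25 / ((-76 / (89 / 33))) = 2225 / 2508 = 0.89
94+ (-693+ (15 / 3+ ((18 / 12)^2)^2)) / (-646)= 982511 / 10336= 95.06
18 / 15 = 6 / 5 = 1.20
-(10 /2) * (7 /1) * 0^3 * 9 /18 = 0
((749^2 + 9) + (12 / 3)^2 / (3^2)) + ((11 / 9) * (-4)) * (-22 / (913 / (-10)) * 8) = 139689586 / 249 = 561002.35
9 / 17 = 0.53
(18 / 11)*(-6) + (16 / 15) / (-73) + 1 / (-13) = -9.91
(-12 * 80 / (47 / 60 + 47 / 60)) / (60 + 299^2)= -0.01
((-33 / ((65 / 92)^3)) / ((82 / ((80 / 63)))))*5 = -68524544 / 9458085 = -7.25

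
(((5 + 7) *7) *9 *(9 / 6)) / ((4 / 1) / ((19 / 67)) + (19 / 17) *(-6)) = 183141 / 1195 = 153.26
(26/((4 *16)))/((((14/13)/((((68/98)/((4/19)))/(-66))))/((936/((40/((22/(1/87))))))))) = -843.72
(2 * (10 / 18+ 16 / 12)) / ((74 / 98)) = 1666 / 333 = 5.00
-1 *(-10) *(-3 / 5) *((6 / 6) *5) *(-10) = 300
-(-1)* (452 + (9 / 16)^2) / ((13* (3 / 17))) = 1968481 / 9984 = 197.16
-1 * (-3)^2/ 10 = -9/ 10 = -0.90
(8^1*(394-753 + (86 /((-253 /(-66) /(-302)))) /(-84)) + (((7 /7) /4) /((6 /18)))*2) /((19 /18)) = -6448725 /3059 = -2108.12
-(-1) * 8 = 8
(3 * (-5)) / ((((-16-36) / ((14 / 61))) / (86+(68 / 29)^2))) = 4039875 / 666913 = 6.06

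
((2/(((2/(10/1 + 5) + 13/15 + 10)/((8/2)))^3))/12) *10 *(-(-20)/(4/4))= 6400/3993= 1.60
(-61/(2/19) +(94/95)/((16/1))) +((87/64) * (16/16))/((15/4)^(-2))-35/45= -491254031/875520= -561.10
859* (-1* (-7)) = 6013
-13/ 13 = -1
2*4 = 8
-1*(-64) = 64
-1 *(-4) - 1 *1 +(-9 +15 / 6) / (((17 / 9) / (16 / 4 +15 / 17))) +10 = -2197 / 578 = -3.80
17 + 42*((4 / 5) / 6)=113 / 5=22.60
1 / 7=0.14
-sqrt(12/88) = -sqrt(66)/22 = -0.37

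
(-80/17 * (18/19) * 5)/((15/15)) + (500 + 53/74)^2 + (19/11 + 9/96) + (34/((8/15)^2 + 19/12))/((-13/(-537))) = 855279836855124199/3401415603872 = 251448.20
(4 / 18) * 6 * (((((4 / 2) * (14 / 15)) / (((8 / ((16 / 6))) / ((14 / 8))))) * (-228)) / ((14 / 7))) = -7448 / 45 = -165.51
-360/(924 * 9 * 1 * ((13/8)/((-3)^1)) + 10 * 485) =-720/691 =-1.04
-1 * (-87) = 87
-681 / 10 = -68.10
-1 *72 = -72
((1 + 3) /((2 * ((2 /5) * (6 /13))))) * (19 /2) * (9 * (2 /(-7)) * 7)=-3705 /2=-1852.50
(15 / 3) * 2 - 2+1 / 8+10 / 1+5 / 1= 185 / 8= 23.12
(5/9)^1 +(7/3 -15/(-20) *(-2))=25/18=1.39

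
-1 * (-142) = 142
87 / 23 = 3.78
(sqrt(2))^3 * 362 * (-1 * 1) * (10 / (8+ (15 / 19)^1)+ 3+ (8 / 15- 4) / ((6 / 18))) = 3785796 * sqrt(2) / 835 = 6411.89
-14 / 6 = -7 / 3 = -2.33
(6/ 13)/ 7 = 6/ 91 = 0.07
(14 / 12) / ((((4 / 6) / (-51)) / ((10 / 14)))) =-255 / 4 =-63.75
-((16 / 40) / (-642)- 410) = 658051 / 1605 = 410.00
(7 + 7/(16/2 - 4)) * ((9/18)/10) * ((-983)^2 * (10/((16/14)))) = 236740805/64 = 3699075.08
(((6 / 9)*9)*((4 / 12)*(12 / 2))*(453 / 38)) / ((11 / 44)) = 10872 / 19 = 572.21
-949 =-949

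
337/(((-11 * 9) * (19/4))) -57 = -108565/1881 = -57.72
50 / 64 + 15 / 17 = 905 / 544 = 1.66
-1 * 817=-817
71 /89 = 0.80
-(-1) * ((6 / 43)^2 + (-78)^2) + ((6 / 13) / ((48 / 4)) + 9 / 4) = 585186335 / 96148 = 6086.31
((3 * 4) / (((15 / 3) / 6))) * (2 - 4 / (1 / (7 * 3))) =-1180.80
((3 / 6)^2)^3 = 1 / 64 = 0.02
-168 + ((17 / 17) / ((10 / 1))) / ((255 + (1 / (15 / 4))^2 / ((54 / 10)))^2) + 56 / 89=-2860075031534747 / 17088257260018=-167.37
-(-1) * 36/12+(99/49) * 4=543/49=11.08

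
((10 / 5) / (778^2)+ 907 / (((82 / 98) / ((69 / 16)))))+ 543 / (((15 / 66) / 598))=711451613030483 / 496332880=1433416.24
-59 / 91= -0.65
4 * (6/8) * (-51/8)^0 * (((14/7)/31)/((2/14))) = 42/31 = 1.35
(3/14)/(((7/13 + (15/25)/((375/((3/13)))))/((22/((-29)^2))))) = 24375/2343026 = 0.01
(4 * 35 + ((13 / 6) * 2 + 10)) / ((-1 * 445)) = -463 / 1335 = -0.35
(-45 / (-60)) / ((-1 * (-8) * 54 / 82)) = 41 / 288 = 0.14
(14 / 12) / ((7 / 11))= 11 / 6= 1.83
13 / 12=1.08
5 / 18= 0.28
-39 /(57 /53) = -689 /19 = -36.26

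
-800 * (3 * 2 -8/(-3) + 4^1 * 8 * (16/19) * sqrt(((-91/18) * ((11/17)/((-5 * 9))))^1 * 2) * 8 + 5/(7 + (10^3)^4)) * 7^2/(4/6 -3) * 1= 145600000001103200/1000000000007 + 4587520 * sqrt(85085)/969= 1526558.72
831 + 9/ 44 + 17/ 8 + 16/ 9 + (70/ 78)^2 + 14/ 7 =837.91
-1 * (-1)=1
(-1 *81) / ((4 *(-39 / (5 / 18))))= 0.14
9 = 9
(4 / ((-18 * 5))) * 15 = -2 / 3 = -0.67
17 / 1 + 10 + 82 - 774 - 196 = -861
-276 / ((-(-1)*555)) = -92 / 185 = -0.50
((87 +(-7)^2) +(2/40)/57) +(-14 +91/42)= 141551/1140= 124.17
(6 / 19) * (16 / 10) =48 / 95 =0.51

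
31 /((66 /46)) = 713 /33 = 21.61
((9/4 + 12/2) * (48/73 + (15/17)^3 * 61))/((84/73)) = 167911689/550256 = 305.15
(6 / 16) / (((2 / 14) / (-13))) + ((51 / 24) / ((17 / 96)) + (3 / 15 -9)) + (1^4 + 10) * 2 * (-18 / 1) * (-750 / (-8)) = -1486237 / 40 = -37155.92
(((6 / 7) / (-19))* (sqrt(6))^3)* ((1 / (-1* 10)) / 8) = 0.01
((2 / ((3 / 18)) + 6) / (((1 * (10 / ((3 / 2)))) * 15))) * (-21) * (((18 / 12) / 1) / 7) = -81 / 100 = -0.81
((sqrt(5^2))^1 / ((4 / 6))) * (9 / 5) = 27 / 2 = 13.50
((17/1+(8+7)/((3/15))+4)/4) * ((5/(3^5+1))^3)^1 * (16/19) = 750/4312639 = 0.00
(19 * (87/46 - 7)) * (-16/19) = 1880/23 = 81.74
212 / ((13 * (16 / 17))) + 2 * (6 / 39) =917 / 52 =17.63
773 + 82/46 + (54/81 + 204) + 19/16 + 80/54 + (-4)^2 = 9917303/9936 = 998.12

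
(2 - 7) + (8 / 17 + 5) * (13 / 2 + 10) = 2899 / 34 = 85.26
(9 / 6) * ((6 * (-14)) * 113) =-14238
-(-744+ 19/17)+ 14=756.88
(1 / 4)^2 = 1 / 16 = 0.06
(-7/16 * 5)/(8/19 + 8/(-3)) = 1995/2048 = 0.97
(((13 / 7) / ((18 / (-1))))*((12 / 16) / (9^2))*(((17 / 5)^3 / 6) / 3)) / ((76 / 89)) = -5684341 / 2326968000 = -0.00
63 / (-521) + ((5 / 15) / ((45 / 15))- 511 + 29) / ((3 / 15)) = -11298452 / 4689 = -2409.57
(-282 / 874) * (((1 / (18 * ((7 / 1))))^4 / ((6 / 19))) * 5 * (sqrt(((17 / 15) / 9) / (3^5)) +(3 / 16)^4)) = -47 * sqrt(85) / 939128522976 - 235 / 9380693016576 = -0.00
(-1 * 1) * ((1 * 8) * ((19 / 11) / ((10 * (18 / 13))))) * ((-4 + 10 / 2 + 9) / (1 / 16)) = -15808 / 99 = -159.68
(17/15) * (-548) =-9316/15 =-621.07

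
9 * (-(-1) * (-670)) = -6030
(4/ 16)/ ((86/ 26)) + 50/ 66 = 4729/ 5676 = 0.83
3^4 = 81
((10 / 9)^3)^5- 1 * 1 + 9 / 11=10588217735810702 / 2264802453041139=4.68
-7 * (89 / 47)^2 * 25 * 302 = -189508.76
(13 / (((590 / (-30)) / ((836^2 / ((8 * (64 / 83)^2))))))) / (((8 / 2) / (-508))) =1490448879777 / 120832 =12334885.46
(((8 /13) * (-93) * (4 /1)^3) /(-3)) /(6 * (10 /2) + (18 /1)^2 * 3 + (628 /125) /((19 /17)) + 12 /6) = 4712000 /3892161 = 1.21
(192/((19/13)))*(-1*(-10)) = 24960/19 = 1313.68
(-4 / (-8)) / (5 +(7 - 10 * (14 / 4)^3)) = -2 / 1667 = -0.00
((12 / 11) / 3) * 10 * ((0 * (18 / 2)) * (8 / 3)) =0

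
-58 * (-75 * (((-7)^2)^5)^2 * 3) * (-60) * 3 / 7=-26776004790441512907000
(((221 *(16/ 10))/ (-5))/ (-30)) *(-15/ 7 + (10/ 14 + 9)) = 17.85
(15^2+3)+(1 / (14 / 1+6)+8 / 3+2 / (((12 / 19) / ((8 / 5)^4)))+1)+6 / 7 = 253.33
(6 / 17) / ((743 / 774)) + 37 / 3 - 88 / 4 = -352367 / 37893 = -9.30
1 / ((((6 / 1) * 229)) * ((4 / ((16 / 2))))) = 1 / 687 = 0.00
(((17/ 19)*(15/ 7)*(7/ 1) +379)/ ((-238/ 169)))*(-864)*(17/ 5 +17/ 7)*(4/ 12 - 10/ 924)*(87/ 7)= 14112757122048/ 2509045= 5624752.49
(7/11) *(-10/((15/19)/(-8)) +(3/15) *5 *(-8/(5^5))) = 6649832/103125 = 64.48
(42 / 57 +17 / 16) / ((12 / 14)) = 3829 / 1824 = 2.10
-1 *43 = -43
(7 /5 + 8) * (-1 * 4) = -37.60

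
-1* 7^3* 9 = -3087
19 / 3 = 6.33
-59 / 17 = -3.47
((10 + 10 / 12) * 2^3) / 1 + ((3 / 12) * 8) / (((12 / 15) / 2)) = 275 / 3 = 91.67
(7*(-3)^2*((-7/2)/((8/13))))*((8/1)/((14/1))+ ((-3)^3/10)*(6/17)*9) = 3900897/1360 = 2868.31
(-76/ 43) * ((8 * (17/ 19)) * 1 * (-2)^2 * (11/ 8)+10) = -87.26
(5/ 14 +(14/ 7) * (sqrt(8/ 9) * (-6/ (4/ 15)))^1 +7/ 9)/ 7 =143/ 882 - 30 * sqrt(2)/ 7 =-5.90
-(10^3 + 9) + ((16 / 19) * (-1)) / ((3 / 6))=-19203 / 19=-1010.68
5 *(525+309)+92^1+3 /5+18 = 21403 /5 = 4280.60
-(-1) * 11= 11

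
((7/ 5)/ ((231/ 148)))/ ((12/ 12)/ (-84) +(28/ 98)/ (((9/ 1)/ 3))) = 592/ 55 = 10.76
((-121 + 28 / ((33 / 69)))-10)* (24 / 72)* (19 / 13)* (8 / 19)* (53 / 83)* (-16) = 5406848 / 35607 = 151.85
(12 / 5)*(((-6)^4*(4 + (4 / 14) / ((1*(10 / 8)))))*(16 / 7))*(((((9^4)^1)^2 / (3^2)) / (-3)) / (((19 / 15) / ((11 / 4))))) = -484393387078656 / 4655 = -104058729769.85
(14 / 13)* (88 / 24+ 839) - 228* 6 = -17960 / 39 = -460.51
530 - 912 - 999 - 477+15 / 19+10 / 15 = -105823 / 57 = -1856.54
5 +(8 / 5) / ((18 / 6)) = 83 / 15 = 5.53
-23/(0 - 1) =23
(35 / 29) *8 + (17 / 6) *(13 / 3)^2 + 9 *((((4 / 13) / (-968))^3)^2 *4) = 11929457444129858265841391 / 189781589824023060884592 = 62.86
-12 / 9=-4 / 3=-1.33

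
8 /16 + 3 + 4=15 /2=7.50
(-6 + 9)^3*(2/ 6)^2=3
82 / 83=0.99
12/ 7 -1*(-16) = 17.71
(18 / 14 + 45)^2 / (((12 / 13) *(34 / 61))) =3468582 / 833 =4163.96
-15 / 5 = -3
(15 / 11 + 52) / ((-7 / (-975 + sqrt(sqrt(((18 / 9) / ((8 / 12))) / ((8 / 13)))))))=572325 / 77 - 587 * 78^(1 / 4) / 154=7421.46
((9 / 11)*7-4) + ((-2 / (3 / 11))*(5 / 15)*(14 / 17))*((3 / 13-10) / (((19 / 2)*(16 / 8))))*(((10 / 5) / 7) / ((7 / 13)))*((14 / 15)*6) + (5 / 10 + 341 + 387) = 234488263 / 319770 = 733.30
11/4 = 2.75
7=7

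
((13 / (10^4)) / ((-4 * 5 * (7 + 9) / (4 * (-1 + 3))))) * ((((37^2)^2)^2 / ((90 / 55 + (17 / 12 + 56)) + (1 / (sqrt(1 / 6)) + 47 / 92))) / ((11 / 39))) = -5555149400509257768687 / 816158878000000 + 93263695171017422337 * sqrt(6) / 816158878000000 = -6526549.03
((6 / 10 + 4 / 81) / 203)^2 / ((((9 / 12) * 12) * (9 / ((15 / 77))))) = 69169 / 2810519528355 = 0.00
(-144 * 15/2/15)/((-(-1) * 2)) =-36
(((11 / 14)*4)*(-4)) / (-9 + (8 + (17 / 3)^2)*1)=-99 / 245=-0.40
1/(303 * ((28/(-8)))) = -2/2121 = -0.00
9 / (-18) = -1 / 2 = -0.50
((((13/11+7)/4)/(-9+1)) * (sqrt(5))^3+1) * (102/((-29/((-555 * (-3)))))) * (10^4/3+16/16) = -566269830/29+63705355875 * sqrt(5)/2552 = 36292226.19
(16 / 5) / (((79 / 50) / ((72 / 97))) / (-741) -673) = -8536320 / 1795302463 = -0.00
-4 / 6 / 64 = -1 / 96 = -0.01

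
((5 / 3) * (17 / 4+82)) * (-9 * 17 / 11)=-87975 / 44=-1999.43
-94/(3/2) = -188/3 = -62.67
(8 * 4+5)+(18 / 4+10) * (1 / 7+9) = 1187 / 7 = 169.57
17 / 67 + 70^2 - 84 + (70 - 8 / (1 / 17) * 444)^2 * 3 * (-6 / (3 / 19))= -27785352593559 / 67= -414706755127.75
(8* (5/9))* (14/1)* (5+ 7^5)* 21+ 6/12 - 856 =43933649/2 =21966824.50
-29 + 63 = 34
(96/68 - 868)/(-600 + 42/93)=228346/157981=1.45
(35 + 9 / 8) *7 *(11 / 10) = 22253 / 80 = 278.16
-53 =-53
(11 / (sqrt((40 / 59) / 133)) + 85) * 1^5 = 85 + 11 * sqrt(78470) / 20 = 239.07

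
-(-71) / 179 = 71 / 179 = 0.40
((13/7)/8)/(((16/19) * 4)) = 247/3584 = 0.07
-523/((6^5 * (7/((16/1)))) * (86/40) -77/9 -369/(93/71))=-1459170/19597057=-0.07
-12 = -12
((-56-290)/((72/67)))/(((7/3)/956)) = -2770249/21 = -131916.62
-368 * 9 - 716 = -4028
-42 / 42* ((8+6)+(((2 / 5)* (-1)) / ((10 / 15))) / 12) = -279 / 20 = -13.95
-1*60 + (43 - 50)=-67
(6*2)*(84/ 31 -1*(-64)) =24816/ 31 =800.52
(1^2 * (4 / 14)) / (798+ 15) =2 / 5691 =0.00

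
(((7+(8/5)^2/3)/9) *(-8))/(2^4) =-589/1350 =-0.44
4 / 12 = 1 / 3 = 0.33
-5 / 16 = -0.31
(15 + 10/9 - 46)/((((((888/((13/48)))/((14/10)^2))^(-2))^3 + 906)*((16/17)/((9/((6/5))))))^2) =-4068372562312392358799709028337723139835744065945600000000000000000000000000/1759490544454870923548463570090587301894143971729769547821512544030877087248881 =-0.00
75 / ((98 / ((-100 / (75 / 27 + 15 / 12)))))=-27000 / 1421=-19.00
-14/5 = -2.80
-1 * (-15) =15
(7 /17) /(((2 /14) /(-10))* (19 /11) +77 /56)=21560 /70703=0.30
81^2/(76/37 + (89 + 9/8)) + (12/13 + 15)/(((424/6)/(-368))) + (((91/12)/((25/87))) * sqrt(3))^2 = 26037782467233/12532910000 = 2077.55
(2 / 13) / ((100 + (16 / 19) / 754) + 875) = 1102 / 6983933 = 0.00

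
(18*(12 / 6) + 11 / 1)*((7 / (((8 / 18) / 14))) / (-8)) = -20727 / 16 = -1295.44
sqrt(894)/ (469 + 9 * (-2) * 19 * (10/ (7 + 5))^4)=0.10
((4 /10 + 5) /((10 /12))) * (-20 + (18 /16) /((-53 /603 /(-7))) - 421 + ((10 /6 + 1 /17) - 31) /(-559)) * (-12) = 344012299263 /12591475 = 27321.05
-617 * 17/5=-2097.80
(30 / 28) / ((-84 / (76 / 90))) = -19 / 1764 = -0.01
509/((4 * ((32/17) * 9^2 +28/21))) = 25959/31376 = 0.83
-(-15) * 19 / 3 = 95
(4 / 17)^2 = 16 / 289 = 0.06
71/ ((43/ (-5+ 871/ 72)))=36281/ 3096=11.72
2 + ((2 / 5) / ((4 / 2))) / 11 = 111 / 55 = 2.02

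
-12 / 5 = -2.40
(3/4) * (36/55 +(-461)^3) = -16165409757/220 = -73479135.26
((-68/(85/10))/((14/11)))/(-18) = 22/63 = 0.35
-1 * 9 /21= -3 /7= -0.43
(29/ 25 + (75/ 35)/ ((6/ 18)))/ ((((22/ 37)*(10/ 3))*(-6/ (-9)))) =55278/ 9625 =5.74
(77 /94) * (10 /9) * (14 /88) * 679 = 166355 /1692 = 98.32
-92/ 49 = -1.88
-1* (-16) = 16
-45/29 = -1.55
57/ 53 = 1.08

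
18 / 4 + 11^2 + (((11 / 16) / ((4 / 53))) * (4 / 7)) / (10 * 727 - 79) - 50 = 75.50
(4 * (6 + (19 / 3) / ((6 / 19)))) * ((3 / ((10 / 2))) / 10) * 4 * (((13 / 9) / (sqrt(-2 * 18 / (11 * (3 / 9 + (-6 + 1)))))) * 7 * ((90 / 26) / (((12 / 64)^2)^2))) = 430309376 * sqrt(462) / 10935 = 845829.85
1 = 1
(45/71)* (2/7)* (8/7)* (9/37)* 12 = 77760/128723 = 0.60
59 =59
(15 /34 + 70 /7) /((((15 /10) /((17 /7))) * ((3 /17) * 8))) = 6035 /504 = 11.97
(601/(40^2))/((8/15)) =1803/2560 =0.70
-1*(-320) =320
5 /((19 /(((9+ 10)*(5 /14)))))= 25 /14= 1.79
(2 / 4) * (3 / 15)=1 / 10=0.10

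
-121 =-121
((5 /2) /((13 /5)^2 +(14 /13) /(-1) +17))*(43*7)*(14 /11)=3423875 /81092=42.22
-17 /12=-1.42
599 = 599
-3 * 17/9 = -5.67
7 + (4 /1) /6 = 23 /3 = 7.67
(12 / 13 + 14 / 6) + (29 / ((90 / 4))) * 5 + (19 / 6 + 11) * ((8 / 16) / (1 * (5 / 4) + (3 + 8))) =58930 / 5733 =10.28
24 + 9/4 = 105/4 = 26.25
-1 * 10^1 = -10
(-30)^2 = 900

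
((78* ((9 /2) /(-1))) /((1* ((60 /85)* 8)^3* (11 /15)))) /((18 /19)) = -6067555 /2162688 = -2.81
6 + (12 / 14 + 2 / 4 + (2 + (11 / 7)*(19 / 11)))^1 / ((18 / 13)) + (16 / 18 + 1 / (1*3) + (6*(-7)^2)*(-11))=-90227 / 28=-3222.39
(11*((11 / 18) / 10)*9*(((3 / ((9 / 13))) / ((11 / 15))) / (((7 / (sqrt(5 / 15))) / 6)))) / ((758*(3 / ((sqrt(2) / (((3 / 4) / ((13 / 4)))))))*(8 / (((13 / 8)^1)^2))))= 314171*sqrt(6) / 48900096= 0.02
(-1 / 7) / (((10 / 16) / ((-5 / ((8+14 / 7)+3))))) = 8 / 91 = 0.09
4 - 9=-5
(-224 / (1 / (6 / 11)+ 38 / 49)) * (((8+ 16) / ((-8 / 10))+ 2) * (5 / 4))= 2304960 / 767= 3005.16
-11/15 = -0.73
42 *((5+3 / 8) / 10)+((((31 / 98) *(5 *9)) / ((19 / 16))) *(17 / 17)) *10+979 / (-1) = -31153267 / 37240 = -836.55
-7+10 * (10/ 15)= -1/ 3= -0.33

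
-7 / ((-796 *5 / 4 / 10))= 14 / 199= 0.07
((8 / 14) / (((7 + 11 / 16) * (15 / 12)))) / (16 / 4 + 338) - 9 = -6625267 / 736155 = -9.00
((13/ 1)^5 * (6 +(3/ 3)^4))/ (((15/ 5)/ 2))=5198102/ 3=1732700.67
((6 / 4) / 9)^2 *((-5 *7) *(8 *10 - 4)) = -665 / 9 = -73.89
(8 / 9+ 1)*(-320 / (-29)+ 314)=53414 / 87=613.95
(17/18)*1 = 17/18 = 0.94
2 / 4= 1 / 2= 0.50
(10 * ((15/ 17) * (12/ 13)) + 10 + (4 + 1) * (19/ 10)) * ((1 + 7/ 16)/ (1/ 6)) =843111/ 3536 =238.44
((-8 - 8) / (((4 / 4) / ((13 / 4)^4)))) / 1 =-28561 / 16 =-1785.06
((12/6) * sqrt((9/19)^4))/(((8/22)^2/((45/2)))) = 441045/5776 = 76.36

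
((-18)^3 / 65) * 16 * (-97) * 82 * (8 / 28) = 1484407296 / 455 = 3262433.62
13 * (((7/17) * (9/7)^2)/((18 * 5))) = 117/1190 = 0.10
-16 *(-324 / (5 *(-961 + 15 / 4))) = -20736 / 19145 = -1.08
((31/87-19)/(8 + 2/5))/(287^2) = -4055/150488163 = -0.00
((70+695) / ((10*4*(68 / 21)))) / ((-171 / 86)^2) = 12943 / 8664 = 1.49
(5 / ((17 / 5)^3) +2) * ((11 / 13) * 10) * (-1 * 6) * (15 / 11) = -9405900 / 63869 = -147.27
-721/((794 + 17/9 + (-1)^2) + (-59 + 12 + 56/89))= -577521/601165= -0.96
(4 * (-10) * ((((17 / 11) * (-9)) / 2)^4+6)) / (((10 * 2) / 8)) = -549386817 / 14641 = -37523.86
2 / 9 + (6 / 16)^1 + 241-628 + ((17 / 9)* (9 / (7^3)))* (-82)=-9642971 / 24696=-390.47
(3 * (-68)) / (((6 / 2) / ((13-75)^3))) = 16206304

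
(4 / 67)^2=16 / 4489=0.00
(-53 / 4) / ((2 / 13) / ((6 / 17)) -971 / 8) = 0.11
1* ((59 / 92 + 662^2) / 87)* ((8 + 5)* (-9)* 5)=-7862108865 / 2668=-2946817.42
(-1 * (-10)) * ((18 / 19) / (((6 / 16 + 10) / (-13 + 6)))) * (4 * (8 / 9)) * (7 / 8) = -31360 / 1577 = -19.89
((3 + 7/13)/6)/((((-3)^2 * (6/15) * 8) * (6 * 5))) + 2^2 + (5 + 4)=438071/33696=13.00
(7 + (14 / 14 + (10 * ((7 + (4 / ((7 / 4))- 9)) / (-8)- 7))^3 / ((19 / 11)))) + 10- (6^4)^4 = -147081396646575443 / 52136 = -2821110109071.95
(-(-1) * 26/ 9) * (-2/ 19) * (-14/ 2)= 364/ 171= 2.13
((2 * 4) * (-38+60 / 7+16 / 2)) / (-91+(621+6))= -150 / 469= -0.32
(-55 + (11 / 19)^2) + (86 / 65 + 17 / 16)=-19627719 / 375440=-52.28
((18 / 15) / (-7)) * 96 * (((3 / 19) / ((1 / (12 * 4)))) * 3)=-248832 / 665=-374.18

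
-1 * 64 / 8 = -8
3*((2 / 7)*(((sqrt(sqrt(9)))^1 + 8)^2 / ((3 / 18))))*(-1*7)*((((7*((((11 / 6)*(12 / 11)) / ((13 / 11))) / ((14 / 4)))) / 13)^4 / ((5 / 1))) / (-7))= 0.45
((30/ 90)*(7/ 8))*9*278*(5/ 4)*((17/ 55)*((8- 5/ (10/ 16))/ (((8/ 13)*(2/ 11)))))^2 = 0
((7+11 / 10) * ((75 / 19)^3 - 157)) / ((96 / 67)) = -296218323 / 548720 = -539.84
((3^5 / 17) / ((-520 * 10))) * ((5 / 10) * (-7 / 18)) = 189 / 353600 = 0.00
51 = 51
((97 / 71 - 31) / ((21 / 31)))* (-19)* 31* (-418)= -16058279248 / 1491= -10770140.34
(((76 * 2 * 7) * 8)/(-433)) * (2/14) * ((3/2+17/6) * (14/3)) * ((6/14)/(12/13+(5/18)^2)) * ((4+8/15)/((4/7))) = -1760758272/9121145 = -193.04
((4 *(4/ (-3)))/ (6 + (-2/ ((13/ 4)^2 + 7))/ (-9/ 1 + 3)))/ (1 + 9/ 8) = -0.42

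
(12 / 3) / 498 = 0.01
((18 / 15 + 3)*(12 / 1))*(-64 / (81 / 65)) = -23296 / 9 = -2588.44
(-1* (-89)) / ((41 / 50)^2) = 222500 / 1681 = 132.36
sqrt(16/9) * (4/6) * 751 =6008/9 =667.56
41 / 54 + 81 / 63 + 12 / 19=19223 / 7182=2.68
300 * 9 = 2700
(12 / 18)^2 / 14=2 / 63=0.03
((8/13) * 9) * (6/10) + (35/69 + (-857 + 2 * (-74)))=-4490246/4485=-1001.17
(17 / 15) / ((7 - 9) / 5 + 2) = 17 / 24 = 0.71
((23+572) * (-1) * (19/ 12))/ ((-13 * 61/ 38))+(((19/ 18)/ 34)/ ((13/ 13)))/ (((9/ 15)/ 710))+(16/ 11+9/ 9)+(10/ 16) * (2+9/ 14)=38559667193/ 448431984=85.99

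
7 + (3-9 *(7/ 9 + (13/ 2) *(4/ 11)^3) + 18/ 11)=2427/ 1331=1.82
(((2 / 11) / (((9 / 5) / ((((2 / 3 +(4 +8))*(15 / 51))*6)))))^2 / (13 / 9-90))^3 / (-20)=150546819200000000000 / 15781639978034547871898853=0.00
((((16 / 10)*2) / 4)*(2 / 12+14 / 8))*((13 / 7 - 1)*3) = 138 / 35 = 3.94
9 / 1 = 9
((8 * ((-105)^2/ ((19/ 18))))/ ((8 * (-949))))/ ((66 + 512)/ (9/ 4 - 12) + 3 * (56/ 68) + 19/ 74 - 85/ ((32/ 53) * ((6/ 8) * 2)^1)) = 5991602400/ 81881379947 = 0.07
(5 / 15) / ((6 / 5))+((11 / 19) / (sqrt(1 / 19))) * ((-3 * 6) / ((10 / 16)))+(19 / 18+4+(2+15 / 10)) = -63.85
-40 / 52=-10 / 13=-0.77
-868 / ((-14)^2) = -31 / 7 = -4.43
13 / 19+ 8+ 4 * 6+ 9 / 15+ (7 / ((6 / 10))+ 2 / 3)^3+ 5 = 4910234 / 2565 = 1914.32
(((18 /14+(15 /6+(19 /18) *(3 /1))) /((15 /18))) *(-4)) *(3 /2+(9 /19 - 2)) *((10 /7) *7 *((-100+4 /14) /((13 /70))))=-8152640 /1729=-4715.23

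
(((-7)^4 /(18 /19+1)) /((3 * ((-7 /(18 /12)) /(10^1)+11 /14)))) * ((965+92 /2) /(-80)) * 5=-1614228315 /19832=-81395.13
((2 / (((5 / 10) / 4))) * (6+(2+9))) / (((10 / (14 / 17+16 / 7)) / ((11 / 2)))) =3256 / 7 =465.14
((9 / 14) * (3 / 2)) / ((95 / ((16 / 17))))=108 / 11305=0.01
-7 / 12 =-0.58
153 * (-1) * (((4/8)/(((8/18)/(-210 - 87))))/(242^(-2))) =5987715129/2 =2993857564.50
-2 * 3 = -6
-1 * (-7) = 7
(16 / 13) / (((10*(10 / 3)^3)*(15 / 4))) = 36 / 40625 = 0.00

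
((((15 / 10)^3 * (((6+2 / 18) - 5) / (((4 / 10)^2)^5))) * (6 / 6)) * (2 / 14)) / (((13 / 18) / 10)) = 6591796875 / 93184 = 70739.58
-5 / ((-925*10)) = 1 / 1850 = 0.00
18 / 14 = 1.29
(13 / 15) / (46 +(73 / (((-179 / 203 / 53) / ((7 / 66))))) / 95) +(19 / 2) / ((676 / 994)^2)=216715085577369 / 10539998581528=20.56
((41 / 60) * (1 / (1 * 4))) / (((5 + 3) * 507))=41 / 973440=0.00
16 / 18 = 0.89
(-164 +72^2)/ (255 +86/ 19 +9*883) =23845/ 38981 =0.61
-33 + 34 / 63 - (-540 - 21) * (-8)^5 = -1158121469 / 63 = -18382880.46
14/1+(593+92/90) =27361/45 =608.02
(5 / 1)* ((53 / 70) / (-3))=-53 / 42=-1.26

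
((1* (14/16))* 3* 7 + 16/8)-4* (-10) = 483/8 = 60.38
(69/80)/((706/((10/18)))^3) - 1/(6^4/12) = -12668248801/1368170932608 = -0.01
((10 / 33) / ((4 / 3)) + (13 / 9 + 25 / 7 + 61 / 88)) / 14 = 32911 / 77616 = 0.42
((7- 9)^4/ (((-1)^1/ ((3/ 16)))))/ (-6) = 1/ 2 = 0.50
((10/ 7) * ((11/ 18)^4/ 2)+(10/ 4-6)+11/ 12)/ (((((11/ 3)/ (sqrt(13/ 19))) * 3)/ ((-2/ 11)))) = 1825111 * sqrt(247)/ 844689384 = 0.03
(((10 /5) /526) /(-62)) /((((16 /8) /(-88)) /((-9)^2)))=1782 /8153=0.22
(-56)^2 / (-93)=-3136 / 93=-33.72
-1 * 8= -8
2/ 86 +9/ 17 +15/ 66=12543/ 16082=0.78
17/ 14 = 1.21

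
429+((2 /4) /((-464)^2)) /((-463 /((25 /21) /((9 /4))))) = 429.00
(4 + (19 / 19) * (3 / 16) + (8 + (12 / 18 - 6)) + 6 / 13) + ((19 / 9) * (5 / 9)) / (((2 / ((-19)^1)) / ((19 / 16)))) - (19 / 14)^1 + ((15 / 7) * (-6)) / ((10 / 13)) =-5657819 / 235872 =-23.99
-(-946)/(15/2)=1892/15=126.13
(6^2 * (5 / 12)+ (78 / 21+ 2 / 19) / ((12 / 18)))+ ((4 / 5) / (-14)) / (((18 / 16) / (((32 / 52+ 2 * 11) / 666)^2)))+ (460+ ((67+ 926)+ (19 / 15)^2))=91929963307867 / 62311301325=1475.33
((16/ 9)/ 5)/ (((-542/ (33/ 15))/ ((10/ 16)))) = -11/ 12195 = -0.00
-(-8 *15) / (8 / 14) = 210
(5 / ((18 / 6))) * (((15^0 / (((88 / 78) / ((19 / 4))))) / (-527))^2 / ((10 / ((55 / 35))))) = 183027 / 10949188096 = 0.00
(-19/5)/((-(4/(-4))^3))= -19/5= -3.80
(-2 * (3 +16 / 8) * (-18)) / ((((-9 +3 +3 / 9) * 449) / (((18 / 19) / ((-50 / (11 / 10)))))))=5346 / 3625675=0.00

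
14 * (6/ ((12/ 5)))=35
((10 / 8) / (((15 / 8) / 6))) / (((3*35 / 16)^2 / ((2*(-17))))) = -34816 / 11025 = -3.16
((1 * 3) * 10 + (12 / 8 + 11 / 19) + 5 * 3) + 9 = 2131 / 38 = 56.08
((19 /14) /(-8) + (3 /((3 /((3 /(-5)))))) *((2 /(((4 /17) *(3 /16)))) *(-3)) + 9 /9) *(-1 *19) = -877059 /560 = -1566.18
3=3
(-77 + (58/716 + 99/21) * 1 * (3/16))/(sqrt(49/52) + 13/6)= -1547029887/35204288 + 27462069 * sqrt(13)/5029184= -24.26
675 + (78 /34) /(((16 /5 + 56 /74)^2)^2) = 1098200875641325 /1626941700864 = 675.01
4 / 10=2 / 5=0.40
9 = 9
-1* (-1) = 1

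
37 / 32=1.16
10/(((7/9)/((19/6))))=285/7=40.71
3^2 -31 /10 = 5.90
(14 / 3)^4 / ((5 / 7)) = 268912 / 405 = 663.98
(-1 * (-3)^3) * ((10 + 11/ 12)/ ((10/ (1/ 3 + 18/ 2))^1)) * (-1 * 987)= -2715237/ 10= -271523.70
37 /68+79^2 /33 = 425609 /2244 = 189.67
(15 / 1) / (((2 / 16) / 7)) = 840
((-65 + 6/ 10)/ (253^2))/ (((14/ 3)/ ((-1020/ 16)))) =153/ 11132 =0.01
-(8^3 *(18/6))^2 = -2359296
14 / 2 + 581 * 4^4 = 148743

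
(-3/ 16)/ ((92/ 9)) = -0.02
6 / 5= 1.20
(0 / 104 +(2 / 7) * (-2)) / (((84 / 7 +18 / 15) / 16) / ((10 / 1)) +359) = -1600 / 1005431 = -0.00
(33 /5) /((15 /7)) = 77 /25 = 3.08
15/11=1.36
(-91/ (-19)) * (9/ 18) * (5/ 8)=455/ 304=1.50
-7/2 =-3.50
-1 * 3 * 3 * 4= -36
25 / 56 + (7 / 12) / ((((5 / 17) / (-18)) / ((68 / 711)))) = -196951 / 66360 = -2.97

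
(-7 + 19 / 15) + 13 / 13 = -71 / 15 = -4.73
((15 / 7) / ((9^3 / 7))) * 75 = 125 / 81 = 1.54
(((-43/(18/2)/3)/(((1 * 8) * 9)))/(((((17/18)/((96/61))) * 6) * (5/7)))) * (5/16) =-301/111996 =-0.00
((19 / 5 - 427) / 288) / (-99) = 529 / 35640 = 0.01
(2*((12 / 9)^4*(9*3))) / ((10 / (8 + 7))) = 256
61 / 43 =1.42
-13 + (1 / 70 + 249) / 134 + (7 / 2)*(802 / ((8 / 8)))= 26225151 / 9380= 2795.86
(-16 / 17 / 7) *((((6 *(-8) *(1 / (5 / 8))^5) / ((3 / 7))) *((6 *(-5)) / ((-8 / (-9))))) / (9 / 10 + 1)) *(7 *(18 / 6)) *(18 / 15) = -14269022208 / 201875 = -70682.46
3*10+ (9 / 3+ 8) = 41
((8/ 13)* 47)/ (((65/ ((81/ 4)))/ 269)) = 2048166/ 845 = 2423.87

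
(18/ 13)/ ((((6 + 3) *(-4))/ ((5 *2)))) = -5/ 13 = -0.38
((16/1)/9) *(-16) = -28.44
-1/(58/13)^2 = -0.05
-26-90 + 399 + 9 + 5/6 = 1757/6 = 292.83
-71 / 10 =-7.10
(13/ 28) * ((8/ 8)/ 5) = 13/ 140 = 0.09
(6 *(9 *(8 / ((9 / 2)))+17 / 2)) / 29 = 147 / 29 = 5.07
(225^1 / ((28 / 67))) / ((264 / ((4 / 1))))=5025 / 616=8.16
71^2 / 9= 5041 / 9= 560.11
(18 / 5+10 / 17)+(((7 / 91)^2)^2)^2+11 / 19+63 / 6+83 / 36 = 833414947358699 / 47426584118940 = 17.57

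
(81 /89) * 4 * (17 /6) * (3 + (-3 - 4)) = -3672 /89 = -41.26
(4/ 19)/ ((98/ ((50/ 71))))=100/ 66101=0.00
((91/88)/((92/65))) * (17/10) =20111/16192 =1.24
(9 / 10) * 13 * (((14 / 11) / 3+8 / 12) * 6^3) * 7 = 1061424 / 55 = 19298.62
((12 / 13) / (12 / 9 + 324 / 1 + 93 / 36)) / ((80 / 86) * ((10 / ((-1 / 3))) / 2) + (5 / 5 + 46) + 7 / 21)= 9288 / 110136715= 0.00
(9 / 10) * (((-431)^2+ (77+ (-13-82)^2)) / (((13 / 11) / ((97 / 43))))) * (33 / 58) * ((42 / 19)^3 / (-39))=-381256167853638 / 7227431185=-52751.27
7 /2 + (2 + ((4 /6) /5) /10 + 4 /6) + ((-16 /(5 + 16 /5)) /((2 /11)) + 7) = 5019 /2050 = 2.45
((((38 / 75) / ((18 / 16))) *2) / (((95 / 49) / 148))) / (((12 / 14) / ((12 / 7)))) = 464128 / 3375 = 137.52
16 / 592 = 1 / 37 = 0.03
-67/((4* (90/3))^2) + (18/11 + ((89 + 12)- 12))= 14356063/158400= 90.63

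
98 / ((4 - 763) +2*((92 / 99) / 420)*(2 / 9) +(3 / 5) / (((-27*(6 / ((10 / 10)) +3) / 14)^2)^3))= -2589424137977035590 / 20054799737582155321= -0.13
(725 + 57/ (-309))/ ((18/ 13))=485264/ 927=523.48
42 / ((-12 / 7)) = -49 / 2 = -24.50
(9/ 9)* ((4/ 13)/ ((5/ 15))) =0.92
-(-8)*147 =1176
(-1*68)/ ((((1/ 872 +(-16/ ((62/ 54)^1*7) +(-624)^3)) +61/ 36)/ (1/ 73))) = 115805088/ 30206148831443173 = 0.00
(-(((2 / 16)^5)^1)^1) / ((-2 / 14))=7 / 32768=0.00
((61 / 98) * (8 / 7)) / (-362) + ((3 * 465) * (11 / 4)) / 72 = 53.28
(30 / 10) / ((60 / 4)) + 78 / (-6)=-12.80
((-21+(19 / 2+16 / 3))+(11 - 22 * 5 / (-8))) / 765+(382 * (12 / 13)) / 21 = 14047333 / 835380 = 16.82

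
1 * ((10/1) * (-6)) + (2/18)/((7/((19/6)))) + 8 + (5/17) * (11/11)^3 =-51.66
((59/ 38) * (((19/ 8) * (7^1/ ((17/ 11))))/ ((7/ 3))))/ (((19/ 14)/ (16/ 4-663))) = -8981511/ 2584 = -3475.82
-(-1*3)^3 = 27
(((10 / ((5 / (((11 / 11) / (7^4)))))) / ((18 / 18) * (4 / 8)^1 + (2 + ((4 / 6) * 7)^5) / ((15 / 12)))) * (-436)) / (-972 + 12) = 8829 / 41371102780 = 0.00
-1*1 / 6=-1 / 6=-0.17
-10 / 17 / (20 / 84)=-42 / 17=-2.47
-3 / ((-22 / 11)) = 3 / 2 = 1.50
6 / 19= 0.32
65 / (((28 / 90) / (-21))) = -8775 / 2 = -4387.50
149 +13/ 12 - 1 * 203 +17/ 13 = -8051/ 156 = -51.61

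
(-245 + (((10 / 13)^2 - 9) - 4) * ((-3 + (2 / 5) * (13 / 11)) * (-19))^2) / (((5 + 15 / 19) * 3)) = -140139968029 / 84352125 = -1661.37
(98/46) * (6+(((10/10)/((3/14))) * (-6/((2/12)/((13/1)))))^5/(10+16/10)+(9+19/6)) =-36521660014783701751/4002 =-9125852077657096.89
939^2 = 881721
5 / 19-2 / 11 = 17 / 209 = 0.08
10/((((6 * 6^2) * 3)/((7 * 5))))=175/324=0.54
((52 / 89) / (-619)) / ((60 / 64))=-832 / 826365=-0.00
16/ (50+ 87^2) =16/ 7619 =0.00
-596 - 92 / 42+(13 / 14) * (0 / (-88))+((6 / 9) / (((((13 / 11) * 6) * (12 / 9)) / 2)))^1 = -108845 / 182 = -598.05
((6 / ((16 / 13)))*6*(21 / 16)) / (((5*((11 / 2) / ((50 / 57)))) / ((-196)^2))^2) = 2518065076800 / 43681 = 57646690.25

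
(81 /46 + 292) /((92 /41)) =554033 /4232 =130.92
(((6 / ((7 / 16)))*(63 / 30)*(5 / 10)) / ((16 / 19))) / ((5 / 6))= 513 / 25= 20.52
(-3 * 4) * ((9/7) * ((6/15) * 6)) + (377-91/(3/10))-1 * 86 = -5183/105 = -49.36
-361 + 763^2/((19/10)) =5814831/19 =306043.74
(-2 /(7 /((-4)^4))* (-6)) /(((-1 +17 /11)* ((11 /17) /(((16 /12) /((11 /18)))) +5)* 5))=2297856 /75635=30.38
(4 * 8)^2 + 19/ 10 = 10259/ 10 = 1025.90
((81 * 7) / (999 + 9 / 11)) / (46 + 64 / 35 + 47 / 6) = 72765 / 7141979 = 0.01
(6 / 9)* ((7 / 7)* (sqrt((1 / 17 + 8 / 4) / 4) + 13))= sqrt(595) / 51 + 26 / 3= 9.14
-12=-12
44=44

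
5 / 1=5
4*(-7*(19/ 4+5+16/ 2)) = -497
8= 8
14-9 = 5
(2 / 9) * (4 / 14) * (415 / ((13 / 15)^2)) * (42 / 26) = 124500 / 2197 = 56.67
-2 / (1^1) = -2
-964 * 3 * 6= -17352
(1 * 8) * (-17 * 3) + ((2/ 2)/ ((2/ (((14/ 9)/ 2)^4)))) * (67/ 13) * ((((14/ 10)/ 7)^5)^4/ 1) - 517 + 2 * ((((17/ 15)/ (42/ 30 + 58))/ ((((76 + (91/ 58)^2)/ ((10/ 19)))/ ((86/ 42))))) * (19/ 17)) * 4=-925.00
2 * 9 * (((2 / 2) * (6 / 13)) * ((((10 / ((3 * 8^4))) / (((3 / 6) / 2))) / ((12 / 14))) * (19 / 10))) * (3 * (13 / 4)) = 1197 / 2048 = 0.58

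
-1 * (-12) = 12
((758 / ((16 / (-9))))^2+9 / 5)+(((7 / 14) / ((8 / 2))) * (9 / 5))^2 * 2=290876067 / 1600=181797.54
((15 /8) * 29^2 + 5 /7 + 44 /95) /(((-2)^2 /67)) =562481013 /21280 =26432.38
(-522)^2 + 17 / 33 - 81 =8989316 / 33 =272403.52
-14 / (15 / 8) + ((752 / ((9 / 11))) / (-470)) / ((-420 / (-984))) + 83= 111749 / 1575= 70.95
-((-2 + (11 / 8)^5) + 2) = -4.91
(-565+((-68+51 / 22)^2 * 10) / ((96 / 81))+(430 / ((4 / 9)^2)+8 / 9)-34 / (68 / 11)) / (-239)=-2648970239 / 16657344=-159.03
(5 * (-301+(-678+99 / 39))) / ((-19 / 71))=4506370 / 247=18244.41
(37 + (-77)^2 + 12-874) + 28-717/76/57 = 5131.83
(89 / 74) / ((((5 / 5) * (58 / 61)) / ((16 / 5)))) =21716 / 5365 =4.05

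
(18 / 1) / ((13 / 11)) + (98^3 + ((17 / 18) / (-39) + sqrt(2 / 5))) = sqrt(10) / 5 + 660727459 / 702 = 941207.84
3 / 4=0.75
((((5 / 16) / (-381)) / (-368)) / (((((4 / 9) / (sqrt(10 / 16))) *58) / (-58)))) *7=-105 *sqrt(10) / 11964416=-0.00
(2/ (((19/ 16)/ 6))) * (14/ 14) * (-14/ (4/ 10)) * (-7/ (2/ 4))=94080/ 19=4951.58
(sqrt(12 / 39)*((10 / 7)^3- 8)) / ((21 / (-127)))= 442976*sqrt(13) / 93639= 17.06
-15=-15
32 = 32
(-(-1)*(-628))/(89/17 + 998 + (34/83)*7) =-886108/1419611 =-0.62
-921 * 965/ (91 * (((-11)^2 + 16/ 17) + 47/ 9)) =-76.80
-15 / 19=-0.79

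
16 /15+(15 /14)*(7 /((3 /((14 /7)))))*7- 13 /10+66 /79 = 84377 /2370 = 35.60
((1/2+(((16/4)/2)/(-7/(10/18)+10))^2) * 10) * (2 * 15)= 55350/169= 327.51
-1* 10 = -10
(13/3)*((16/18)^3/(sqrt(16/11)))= 1664*sqrt(11)/2187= 2.52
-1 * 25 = -25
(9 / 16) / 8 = 9 / 128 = 0.07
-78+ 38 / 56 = -2165 / 28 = -77.32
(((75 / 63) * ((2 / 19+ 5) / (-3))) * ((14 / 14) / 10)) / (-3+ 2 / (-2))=485 / 9576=0.05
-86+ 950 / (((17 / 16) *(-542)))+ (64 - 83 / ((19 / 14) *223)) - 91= -2243298601 / 19519859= -114.92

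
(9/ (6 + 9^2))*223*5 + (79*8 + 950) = 49223/ 29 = 1697.34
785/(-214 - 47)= -785/261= -3.01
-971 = -971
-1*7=-7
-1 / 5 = -0.20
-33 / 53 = -0.62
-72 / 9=-8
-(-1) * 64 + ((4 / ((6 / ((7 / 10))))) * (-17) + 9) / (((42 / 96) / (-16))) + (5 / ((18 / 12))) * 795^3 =175860958874 / 105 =1674866274.99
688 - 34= 654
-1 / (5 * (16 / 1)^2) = -1 / 1280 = -0.00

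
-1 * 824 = -824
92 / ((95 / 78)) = 7176 / 95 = 75.54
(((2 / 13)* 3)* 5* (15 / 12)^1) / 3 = 25 / 26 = 0.96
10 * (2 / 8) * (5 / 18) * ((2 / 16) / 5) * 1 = 5 / 288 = 0.02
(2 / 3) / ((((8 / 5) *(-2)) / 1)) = -5 / 24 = -0.21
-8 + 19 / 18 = -125 / 18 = -6.94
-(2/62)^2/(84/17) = -17/80724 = -0.00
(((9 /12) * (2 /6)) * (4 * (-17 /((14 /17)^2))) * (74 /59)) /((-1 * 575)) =181781 /3324650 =0.05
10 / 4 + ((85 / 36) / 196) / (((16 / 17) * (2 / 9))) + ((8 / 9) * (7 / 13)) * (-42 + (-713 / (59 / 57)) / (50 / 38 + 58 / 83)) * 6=-5172766778657 / 4702569984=-1099.99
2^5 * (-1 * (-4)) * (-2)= -256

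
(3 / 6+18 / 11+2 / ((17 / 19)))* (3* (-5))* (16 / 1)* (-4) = 784800 / 187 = 4196.79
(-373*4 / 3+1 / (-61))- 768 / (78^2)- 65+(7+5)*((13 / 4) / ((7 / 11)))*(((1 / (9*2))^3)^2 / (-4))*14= -562.48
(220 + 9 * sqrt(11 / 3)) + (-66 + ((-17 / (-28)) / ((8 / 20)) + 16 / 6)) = 3 * sqrt(33) + 26575 / 168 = 175.42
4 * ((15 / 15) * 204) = 816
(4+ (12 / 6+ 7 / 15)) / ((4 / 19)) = 1843 / 60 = 30.72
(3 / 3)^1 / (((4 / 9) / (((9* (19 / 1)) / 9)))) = 42.75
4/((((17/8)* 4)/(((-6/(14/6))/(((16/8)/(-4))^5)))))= 4608/119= 38.72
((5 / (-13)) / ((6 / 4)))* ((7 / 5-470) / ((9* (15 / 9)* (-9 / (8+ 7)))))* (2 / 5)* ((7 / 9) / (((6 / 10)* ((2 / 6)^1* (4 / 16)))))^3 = -1714451200 / 85293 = -20100.73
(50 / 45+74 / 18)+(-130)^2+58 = 16963.22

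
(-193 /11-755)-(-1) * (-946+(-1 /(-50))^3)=-1718.55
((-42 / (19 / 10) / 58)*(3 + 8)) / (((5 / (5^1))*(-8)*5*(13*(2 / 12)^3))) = 12474 / 7163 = 1.74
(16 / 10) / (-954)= -4 / 2385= -0.00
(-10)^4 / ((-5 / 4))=-8000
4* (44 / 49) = 176 / 49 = 3.59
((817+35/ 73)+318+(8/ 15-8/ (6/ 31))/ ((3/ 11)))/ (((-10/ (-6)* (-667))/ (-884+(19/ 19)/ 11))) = 10496347974/ 13390025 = 783.89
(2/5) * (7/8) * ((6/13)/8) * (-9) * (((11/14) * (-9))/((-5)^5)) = -2673/6500000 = -0.00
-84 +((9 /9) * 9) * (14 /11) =-798 /11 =-72.55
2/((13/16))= 32/13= 2.46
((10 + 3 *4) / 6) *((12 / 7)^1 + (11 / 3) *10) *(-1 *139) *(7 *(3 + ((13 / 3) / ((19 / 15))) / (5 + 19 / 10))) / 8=-59835.26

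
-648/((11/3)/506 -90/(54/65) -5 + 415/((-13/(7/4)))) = 258336/67451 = 3.83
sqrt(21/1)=sqrt(21)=4.58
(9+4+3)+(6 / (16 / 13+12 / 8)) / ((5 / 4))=6304 / 355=17.76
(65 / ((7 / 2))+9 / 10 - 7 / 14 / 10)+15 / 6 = 21.92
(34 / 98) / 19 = 17 / 931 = 0.02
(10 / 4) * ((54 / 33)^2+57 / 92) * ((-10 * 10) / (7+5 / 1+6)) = -1529375 / 33396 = -45.80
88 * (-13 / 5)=-1144 / 5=-228.80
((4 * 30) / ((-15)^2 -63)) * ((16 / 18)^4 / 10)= 8192 / 177147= 0.05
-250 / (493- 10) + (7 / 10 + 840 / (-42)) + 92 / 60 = -88313 / 4830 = -18.28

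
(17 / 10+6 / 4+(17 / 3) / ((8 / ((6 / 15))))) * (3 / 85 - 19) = -84227 / 1275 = -66.06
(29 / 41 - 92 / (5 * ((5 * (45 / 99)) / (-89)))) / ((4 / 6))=11089239 / 10250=1081.88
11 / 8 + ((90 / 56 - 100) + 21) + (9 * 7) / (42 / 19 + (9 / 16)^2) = -51.09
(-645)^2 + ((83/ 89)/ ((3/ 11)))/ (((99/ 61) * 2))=1999421213/ 4806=416026.05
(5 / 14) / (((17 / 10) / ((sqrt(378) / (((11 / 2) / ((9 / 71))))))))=1350 * sqrt(42) / 92939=0.09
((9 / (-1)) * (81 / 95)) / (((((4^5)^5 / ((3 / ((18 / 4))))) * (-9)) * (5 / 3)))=81 / 267401227875123200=0.00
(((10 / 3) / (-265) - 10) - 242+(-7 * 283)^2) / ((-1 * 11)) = -623933329 / 1749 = -356737.18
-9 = -9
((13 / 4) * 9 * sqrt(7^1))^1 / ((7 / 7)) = 77.39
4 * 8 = 32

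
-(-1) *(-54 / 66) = -9 / 11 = -0.82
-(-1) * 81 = 81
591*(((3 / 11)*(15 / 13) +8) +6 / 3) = 871725 / 143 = 6095.98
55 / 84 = 0.65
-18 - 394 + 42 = -370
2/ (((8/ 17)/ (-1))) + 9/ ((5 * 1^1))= -49/ 20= -2.45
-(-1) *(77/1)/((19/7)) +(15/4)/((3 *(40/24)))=2213/76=29.12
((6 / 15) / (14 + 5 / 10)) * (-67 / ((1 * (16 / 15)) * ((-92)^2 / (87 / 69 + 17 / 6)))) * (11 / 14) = -416405 / 632294656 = -0.00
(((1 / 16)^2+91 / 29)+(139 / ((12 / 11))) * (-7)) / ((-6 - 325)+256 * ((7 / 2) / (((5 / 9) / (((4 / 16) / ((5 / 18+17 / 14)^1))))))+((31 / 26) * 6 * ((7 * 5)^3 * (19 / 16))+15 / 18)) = -60473092615 / 24778573927184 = -0.00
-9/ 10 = -0.90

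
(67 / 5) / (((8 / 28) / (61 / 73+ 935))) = 16020102 / 365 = 43890.69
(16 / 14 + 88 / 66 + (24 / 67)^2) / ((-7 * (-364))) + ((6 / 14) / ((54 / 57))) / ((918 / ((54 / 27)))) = 110678125 / 55125306054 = 0.00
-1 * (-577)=577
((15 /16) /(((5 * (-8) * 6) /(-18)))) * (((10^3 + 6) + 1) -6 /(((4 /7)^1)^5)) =4186467 /65536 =63.88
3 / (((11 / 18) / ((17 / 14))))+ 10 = 1229 / 77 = 15.96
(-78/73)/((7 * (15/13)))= -338/2555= -0.13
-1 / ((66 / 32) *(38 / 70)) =-560 / 627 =-0.89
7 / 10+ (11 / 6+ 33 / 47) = 2281 / 705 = 3.24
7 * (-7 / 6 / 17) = -49 / 102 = -0.48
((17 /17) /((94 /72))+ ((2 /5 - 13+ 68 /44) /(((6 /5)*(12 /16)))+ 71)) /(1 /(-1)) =-276775 /4653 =-59.48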